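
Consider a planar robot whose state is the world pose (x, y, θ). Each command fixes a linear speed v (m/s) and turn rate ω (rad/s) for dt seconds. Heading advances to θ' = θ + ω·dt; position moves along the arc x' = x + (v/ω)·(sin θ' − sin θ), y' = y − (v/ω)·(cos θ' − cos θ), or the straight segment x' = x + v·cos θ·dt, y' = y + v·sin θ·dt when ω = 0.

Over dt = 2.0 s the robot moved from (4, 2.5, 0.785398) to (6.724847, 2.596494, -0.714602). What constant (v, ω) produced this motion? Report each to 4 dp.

v = 1.5000, ω = -0.7500

Δθ = -0.714602 − 0.785398 = -1.500000
ω = Δθ/dt = -1.500000/2.0 = -0.7500
R = Δx/(sin θ' − sin θ) = -2.0000
v = R·ω = -2.0000·-0.7500 = 1.5000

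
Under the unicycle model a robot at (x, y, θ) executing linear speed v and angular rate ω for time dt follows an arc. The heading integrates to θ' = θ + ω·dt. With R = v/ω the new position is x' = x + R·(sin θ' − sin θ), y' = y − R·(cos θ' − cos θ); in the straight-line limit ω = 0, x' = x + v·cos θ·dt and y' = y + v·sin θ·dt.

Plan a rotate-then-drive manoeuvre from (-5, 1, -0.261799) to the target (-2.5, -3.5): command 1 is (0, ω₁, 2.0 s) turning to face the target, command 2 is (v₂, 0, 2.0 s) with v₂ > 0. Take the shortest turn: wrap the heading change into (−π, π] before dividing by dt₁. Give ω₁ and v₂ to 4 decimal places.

ω₁ = -0.4009, v₂ = 2.5739

heading to target = atan2(-3.5−1, -2.5−-5) = -1.0637
Δθ = wrap(-1.0637 − -0.2618) = -0.8019; ω₁ = Δθ/dt₁ = -0.4009
distance = √((-2.5−-5)² + (-3.5−1)²) = 5.1478; v₂ = distance/dt₂ = 2.5739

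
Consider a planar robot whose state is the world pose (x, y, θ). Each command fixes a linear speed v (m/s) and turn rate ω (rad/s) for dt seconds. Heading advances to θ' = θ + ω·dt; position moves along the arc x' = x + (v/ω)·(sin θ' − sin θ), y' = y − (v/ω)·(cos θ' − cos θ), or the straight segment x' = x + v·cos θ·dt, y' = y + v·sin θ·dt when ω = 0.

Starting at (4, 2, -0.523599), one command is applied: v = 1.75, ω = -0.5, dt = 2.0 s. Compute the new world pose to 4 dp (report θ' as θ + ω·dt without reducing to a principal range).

(5.7461, -0.8660, -1.5236)

θ' = -0.5236 + -0.5·2.0 = -1.5236
R = v/ω = 1.75/-0.5 = -3.5000
x' = 4 + -3.5000·(sin -1.5236 − sin -0.5236) = 5.7461
y' = 2 − -3.5000·(cos -1.5236 − cos -0.5236) = -0.8660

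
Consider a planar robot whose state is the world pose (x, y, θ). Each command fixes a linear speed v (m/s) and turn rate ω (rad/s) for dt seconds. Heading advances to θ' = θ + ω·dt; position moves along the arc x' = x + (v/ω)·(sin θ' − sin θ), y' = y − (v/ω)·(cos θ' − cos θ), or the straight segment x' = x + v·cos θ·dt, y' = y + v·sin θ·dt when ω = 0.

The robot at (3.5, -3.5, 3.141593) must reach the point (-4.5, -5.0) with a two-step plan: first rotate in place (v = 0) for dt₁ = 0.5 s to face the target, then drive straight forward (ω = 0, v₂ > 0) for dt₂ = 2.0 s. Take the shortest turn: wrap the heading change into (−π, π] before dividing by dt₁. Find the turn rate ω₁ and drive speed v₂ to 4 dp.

ω₁ = 0.3707, v₂ = 4.0697

heading to target = atan2(-5−-3.5, -4.5−3.5) = -2.9562
Δθ = wrap(-2.9562 − 3.1416) = 0.1853; ω₁ = Δθ/dt₁ = 0.3707
distance = √((-4.5−3.5)² + (-5−-3.5)²) = 8.1394; v₂ = distance/dt₂ = 4.0697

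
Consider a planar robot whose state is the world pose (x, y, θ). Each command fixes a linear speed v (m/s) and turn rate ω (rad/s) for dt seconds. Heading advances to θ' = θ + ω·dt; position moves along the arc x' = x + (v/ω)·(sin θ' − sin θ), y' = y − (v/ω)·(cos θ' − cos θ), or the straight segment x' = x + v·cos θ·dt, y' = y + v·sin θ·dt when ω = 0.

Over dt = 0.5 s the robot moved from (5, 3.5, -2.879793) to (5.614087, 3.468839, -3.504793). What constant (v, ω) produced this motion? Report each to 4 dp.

Δθ = -3.504793 − -2.879793 = -0.625000
ω = Δθ/dt = -0.625000/0.5 = -1.2500
R = Δx/(sin θ' − sin θ) = 1.0000
v = R·ω = 1.0000·-1.2500 = -1.2500

v = -1.2500, ω = -1.2500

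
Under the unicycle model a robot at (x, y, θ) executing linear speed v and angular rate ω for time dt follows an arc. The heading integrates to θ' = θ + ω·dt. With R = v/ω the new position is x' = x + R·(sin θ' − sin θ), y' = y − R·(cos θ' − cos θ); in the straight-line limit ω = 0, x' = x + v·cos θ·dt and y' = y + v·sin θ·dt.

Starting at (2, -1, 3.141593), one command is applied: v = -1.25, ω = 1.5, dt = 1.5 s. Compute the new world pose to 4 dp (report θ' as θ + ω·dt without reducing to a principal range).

θ' = 3.1416 + 1.5·1.5 = 5.3916
R = v/ω = -1.25/1.5 = -0.8333
x' = 2 + -0.8333·(sin 5.3916 − sin 3.1416) = 2.6484
y' = -1 − -0.8333·(cos 5.3916 − cos 3.1416) = 0.3568

(2.6484, 0.3568, 5.3916)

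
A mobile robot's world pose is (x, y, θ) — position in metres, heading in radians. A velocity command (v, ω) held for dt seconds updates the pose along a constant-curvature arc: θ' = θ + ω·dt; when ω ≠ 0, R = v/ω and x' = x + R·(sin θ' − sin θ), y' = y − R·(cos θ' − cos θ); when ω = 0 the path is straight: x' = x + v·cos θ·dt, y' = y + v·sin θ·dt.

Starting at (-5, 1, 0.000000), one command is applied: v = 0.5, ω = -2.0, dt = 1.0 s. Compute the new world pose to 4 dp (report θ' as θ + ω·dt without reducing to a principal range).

(-4.7727, 0.6460, -2.0000)

θ' = 0.0000 + -2.0·1.0 = -2.0000
R = v/ω = 0.5/-2.0 = -0.2500
x' = -5 + -0.2500·(sin -2.0000 − sin 0.0000) = -4.7727
y' = 1 − -0.2500·(cos -2.0000 − cos 0.0000) = 0.6460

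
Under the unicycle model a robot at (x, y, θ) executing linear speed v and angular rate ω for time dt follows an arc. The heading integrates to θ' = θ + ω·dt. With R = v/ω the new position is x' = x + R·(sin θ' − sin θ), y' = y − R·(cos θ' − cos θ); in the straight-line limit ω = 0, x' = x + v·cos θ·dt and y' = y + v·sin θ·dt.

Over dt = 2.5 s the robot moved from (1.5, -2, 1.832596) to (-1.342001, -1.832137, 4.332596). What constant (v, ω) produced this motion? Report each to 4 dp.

v = 1.5000, ω = 1.0000

Δθ = 4.332596 − 1.832596 = 2.500000
ω = Δθ/dt = 2.500000/2.5 = 1.0000
R = Δx/(sin θ' − sin θ) = 1.5000
v = R·ω = 1.5000·1.0000 = 1.5000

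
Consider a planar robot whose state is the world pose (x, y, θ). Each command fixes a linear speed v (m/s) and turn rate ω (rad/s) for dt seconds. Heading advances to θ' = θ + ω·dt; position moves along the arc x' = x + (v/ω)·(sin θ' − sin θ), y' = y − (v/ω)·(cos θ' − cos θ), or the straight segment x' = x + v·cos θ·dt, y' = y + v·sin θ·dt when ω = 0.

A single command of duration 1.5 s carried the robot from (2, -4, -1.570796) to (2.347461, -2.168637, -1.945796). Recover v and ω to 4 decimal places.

Δθ = -1.945796 − -1.570796 = -0.375000
ω = Δθ/dt = -0.375000/1.5 = -0.2500
R = −Δy/(cos θ' − cos θ) = 5.0000
v = R·ω = 5.0000·-0.2500 = -1.2500

v = -1.2500, ω = -0.2500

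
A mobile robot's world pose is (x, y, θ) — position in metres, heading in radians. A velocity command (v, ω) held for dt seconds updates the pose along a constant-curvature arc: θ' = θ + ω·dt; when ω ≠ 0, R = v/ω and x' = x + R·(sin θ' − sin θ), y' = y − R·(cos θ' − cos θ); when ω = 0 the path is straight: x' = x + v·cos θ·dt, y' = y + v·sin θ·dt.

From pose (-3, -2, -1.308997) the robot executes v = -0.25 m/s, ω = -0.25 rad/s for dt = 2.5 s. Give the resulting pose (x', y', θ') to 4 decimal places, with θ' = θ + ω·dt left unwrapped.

θ' = -1.3090 + -0.25·2.5 = -1.9340
R = v/ω = -0.25/-0.25 = 1.0000
x' = -3 + 1.0000·(sin -1.9340 − sin -1.3090) = -2.9688
y' = -2 − 1.0000·(cos -1.9340 − cos -1.3090) = -1.3859

(-2.9688, -1.3859, -1.9340)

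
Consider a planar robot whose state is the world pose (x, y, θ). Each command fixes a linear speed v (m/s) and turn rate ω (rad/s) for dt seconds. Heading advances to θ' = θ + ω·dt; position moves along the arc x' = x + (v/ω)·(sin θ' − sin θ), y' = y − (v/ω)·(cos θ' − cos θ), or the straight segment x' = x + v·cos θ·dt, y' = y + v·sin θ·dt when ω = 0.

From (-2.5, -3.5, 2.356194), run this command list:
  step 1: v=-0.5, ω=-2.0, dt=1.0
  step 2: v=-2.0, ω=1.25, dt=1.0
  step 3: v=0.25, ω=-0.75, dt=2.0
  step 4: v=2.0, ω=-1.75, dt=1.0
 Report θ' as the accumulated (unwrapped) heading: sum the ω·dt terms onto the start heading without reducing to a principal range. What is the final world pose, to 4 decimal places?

(-2.0719, -6.3438, -1.6438)

step 1: θ'=0.3562 (R=0.2500) → pose (-2.5896, -3.9111, 0.3562)
step 2: θ'=1.6062 (R=-1.6000) → pose (-3.6307, -5.4673, 1.6062)
step 3: θ'=0.1062 (R=-0.3333) → pose (-3.3329, -5.1240, 0.1062)
step 4: θ'=-1.6438 (R=-1.1429) → pose (-2.0719, -6.3438, -1.6438)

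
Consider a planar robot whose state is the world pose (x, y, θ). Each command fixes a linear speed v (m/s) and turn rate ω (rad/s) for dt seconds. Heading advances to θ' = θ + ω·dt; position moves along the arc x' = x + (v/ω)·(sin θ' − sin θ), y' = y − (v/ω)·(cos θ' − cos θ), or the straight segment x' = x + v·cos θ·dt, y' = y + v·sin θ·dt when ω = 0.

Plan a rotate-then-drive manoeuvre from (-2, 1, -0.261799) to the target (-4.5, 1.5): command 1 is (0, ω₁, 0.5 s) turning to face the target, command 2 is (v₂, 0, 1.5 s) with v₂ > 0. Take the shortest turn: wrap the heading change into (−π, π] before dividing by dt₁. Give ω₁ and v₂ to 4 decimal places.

heading to target = atan2(1.5−1, -4.5−-2) = 2.9442
Δθ = wrap(2.9442 − -0.2618) = -3.0772; ω₁ = Δθ/dt₁ = -6.1544
distance = √((-4.5−-2)² + (1.5−1)²) = 2.5495; v₂ = distance/dt₂ = 1.6997

ω₁ = -6.1544, v₂ = 1.6997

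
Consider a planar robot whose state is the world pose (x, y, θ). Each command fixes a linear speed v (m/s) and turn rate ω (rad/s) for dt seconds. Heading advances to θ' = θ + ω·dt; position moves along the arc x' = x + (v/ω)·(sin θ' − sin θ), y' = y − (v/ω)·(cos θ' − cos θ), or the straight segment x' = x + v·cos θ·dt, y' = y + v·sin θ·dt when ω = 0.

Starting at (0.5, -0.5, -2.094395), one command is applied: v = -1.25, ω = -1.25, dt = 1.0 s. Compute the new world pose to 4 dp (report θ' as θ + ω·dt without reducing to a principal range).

(1.5674, -0.0205, -3.3444)

θ' = -2.0944 + -1.25·1.0 = -3.3444
R = v/ω = -1.25/-1.25 = 1.0000
x' = 0.5 + 1.0000·(sin -3.3444 − sin -2.0944) = 1.5674
y' = -0.5 − 1.0000·(cos -3.3444 − cos -2.0944) = -0.0205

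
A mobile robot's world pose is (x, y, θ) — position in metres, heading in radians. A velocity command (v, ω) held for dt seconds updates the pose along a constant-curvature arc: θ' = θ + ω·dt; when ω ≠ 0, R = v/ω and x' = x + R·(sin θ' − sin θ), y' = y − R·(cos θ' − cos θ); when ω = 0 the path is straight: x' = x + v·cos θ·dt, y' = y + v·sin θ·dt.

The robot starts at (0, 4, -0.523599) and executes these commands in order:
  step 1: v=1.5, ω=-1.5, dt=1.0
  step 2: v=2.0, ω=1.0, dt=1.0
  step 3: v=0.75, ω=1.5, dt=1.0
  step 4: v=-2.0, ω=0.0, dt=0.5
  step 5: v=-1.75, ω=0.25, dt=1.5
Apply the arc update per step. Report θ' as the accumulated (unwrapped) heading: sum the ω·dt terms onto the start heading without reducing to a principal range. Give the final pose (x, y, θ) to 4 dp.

step 1: θ'=-2.0236 (R=-1.0000) → pose (0.3992, 2.6965, -2.0236)
step 2: θ'=-1.0236 (R=2.0000) → pose (0.4897, 0.7809, -1.0236)
step 3: θ'=0.4764 (R=0.5000) → pose (1.1460, 0.5967, 0.4764)
step 4: θ'=0.4764 (straight) → pose (0.2573, 0.1382, 0.4764)
step 5: θ'=0.8514 (R=-7.0000) → pose (-1.7980, -1.4699, 0.8514)

(-1.7980, -1.4699, 0.8514)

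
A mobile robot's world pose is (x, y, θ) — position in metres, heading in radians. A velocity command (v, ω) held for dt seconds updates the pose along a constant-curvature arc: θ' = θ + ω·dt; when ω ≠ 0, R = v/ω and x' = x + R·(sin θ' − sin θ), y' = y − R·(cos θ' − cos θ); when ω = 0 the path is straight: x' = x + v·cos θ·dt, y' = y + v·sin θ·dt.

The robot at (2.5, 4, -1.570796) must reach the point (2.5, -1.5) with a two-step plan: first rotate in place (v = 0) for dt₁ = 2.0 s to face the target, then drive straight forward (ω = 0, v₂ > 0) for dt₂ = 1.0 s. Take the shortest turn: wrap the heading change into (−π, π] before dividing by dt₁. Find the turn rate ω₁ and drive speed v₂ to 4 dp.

heading to target = atan2(-1.5−4, 2.5−2.5) = -1.5708
Δθ = wrap(-1.5708 − -1.5708) = 0.0000; ω₁ = Δθ/dt₁ = 0.0000
distance = √((2.5−2.5)² + (-1.5−4)²) = 5.5000; v₂ = distance/dt₂ = 5.5000

ω₁ = 0.0000, v₂ = 5.5000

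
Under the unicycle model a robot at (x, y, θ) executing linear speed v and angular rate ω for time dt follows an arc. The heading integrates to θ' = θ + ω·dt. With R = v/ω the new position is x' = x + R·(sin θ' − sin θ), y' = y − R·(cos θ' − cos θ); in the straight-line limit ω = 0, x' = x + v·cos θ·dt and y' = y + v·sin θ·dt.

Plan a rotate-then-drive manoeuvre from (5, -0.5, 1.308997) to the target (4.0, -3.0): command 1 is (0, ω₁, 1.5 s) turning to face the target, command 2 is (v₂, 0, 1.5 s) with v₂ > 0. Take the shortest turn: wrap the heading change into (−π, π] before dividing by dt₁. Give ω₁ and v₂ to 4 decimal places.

heading to target = atan2(-3−-0.5, 4−5) = -1.9513
Δθ = wrap(-1.9513 − 1.3090) = 3.0229; ω₁ = Δθ/dt₁ = 2.0153
distance = √((4−5)² + (-3−-0.5)²) = 2.6926; v₂ = distance/dt₂ = 1.7951

ω₁ = 2.0153, v₂ = 1.7951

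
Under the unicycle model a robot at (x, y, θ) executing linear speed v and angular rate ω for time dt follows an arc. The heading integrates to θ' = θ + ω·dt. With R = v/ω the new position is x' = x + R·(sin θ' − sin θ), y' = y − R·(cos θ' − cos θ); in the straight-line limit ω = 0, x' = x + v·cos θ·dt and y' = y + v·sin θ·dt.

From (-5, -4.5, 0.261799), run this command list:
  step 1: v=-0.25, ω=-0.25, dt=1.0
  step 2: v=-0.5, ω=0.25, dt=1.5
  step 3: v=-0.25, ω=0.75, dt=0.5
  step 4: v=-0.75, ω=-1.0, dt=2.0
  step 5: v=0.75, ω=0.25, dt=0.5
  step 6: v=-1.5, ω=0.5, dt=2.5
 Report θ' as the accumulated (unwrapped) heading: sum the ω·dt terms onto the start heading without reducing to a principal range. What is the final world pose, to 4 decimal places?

step 1: θ'=0.0118 (R=1.0000) → pose (-5.2470, -4.5340, 0.0118)
step 2: θ'=0.3868 (R=-2.0000) → pose (-5.9779, -4.6816, 0.3868)
step 3: θ'=0.7618 (R=-0.3333) → pose (-6.0822, -4.7491, 0.7618)
step 4: θ'=-1.2382 (R=0.7500) → pose (-7.3088, -4.4513, -1.2382)
step 5: θ'=-1.1132 (R=3.0000) → pose (-7.1645, -4.7972, -1.1132)
step 6: θ'=0.1368 (R=-3.0000) → pose (-10.2650, -3.1506, 0.1368)

(-10.2650, -3.1506, 0.1368)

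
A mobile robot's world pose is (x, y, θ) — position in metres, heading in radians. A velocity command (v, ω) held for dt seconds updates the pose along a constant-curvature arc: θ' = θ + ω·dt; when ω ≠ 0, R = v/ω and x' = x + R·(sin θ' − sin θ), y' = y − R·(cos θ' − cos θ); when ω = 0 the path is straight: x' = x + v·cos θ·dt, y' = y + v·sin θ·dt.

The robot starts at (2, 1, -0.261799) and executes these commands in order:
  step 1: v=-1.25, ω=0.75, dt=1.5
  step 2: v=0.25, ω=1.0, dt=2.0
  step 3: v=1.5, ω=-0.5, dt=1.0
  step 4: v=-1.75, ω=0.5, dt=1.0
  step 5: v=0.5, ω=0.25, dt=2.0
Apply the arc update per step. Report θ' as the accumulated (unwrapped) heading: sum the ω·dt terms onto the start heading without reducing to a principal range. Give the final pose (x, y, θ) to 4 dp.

(-0.5947, 0.7797, 3.3632)

step 1: θ'=0.8632 (R=-1.6667) → pose (0.3021, 0.4735, 0.8632)
step 2: θ'=2.8632 (R=0.2500) → pose (0.1808, 0.8763, 2.8632)
step 3: θ'=2.3632 (R=-3.0000) → pose (-1.1012, 1.6247, 2.3632)
step 4: θ'=2.8632 (R=-3.5000) → pose (0.3945, 0.7516, 2.8632)
step 5: θ'=3.3632 (R=2.0000) → pose (-0.5947, 0.7797, 3.3632)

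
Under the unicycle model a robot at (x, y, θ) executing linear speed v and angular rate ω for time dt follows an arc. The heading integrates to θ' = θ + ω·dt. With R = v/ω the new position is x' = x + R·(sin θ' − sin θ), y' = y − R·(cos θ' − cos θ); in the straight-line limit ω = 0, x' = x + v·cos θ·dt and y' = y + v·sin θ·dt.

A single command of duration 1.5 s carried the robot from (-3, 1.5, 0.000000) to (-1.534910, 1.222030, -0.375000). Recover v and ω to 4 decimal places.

v = 1.0000, ω = -0.2500

Δθ = -0.375000 − 0.000000 = -0.375000
ω = Δθ/dt = -0.375000/1.5 = -0.2500
R = Δx/(sin θ' − sin θ) = -4.0000
v = R·ω = -4.0000·-0.2500 = 1.0000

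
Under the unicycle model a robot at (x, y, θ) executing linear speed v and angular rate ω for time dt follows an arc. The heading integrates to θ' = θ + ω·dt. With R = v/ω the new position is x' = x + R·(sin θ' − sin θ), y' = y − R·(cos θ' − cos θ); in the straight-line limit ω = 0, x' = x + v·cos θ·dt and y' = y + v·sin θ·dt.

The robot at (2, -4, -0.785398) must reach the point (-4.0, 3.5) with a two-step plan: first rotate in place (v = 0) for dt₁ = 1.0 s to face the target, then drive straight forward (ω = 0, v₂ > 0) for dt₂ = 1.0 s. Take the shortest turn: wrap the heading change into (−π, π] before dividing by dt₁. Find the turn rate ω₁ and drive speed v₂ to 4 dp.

ω₁ = 3.0309, v₂ = 9.6047

heading to target = atan2(3.5−-4, -4−2) = 2.2455
Δθ = wrap(2.2455 − -0.7854) = 3.0309; ω₁ = Δθ/dt₁ = 3.0309
distance = √((-4−2)² + (3.5−-4)²) = 9.6047; v₂ = distance/dt₂ = 9.6047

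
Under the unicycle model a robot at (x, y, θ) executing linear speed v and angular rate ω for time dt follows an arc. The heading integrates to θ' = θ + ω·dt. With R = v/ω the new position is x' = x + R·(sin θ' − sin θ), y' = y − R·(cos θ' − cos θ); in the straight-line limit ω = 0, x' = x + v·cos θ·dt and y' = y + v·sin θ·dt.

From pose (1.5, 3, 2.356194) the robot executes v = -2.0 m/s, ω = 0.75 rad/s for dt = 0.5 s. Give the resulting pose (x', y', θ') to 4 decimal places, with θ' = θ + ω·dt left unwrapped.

θ' = 2.3562 + 0.75·0.5 = 2.7312
R = v/ω = -2.0/0.75 = -2.6667
x' = 1.5 + -2.6667·(sin 2.7312 − sin 2.3562) = 2.3217
y' = 3 − -2.6667·(cos 2.7312 − cos 2.3562) = 2.4404

(2.3217, 2.4404, 2.7312)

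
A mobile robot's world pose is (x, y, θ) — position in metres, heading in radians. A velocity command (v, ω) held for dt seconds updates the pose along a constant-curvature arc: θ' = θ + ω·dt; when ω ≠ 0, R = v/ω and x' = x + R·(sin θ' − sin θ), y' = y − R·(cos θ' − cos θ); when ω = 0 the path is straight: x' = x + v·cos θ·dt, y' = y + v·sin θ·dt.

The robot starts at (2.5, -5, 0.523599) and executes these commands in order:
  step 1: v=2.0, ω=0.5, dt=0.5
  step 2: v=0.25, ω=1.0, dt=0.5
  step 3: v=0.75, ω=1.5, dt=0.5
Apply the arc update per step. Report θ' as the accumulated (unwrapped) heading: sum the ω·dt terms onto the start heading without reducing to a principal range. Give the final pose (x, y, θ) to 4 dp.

step 1: θ'=0.7736 (R=4.0000) → pose (3.2949, -4.3975, 0.7736)
step 2: θ'=1.2736 (R=0.2500) → pose (3.3592, -4.2919, 1.2736)
step 3: θ'=2.0236 (R=0.5000) → pose (3.3308, -3.9267, 2.0236)

(3.3308, -3.9267, 2.0236)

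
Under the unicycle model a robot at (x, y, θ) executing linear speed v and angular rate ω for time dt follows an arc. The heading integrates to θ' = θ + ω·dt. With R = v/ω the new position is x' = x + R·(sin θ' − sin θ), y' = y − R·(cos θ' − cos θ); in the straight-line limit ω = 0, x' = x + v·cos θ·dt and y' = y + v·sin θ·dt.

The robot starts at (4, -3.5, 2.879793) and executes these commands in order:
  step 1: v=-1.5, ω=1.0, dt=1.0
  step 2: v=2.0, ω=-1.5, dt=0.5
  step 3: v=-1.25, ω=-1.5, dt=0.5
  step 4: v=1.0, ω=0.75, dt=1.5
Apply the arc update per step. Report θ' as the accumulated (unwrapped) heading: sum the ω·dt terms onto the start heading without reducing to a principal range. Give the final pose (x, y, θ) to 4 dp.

step 1: θ'=3.8798 (R=-1.5000) → pose (5.3977, -3.1606, 3.8798)
step 2: θ'=3.1298 (R=-1.3333) → pose (4.4847, -3.5076, 3.1298)
step 3: θ'=2.3798 (R=0.8333) → pose (5.0500, -3.7379, 2.3798)
step 4: θ'=3.5048 (R=1.3333) → pose (3.6560, -3.4564, 3.5048)

(3.6560, -3.4564, 3.5048)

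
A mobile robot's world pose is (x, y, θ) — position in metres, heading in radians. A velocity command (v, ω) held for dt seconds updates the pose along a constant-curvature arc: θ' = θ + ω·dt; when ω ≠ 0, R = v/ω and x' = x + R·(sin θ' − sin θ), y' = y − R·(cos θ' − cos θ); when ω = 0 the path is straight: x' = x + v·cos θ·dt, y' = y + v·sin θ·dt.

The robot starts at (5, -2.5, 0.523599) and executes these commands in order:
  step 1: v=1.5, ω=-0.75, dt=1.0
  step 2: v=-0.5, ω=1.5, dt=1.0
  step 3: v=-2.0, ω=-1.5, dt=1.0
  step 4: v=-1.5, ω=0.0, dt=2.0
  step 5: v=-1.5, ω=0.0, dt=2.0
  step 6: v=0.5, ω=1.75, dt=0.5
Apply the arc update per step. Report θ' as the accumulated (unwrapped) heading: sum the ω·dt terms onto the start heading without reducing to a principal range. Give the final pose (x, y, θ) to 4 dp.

step 1: θ'=-0.2264 (R=-2.0000) → pose (6.4489, -2.2831, -0.2264)
step 2: θ'=1.2736 (R=-0.3333) → pose (6.0554, -2.5103, 1.2736)
step 3: θ'=-0.2264 (R=1.3333) → pose (4.4812, -3.4192, -0.2264)
step 4: θ'=-0.2264 (straight) → pose (1.5578, -2.7457, -0.2264)
step 5: θ'=-0.2264 (straight) → pose (-1.3657, -2.0723, -0.2264)
step 6: θ'=0.6486 (R=0.2857) → pose (-1.1289, -2.0216, 0.6486)

(-1.1289, -2.0216, 0.6486)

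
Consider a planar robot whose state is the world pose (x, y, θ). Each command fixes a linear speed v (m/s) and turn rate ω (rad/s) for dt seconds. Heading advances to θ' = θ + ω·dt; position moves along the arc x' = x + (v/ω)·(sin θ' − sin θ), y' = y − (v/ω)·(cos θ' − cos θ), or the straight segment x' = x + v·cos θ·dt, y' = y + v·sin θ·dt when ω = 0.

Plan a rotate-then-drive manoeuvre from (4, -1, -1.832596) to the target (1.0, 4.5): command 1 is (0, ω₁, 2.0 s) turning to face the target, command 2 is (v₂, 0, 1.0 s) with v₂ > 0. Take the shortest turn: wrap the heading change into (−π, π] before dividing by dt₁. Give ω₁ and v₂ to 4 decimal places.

heading to target = atan2(4.5−-1, 1−4) = 2.0701
Δθ = wrap(2.0701 − -1.8326) = -2.3804; ω₁ = Δθ/dt₁ = -1.1902
distance = √((1−4)² + (4.5−-1)²) = 6.2650; v₂ = distance/dt₂ = 6.2650

ω₁ = -1.1902, v₂ = 6.2650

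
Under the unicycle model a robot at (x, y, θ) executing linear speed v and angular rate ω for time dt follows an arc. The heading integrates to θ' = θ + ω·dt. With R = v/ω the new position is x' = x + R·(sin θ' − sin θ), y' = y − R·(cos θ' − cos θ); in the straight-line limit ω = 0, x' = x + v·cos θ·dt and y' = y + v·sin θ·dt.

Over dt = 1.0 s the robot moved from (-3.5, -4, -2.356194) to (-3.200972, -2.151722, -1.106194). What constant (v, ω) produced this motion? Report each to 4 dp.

v = -2.0000, ω = 1.2500

Δθ = -1.106194 − -2.356194 = 1.250000
ω = Δθ/dt = 1.250000/1.0 = 1.2500
R = −Δy/(cos θ' − cos θ) = -1.6000
v = R·ω = -1.6000·1.2500 = -2.0000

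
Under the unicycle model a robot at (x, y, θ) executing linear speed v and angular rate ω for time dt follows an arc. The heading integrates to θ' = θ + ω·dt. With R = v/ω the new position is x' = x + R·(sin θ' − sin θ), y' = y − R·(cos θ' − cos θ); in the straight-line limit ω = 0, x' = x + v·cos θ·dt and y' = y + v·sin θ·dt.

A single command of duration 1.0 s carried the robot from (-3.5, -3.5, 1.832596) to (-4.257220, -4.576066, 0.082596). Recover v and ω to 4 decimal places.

Δθ = 0.082596 − 1.832596 = -1.750000
ω = Δθ/dt = -1.750000/1.0 = -1.7500
R = −Δy/(cos θ' − cos θ) = 0.8571
v = R·ω = 0.8571·-1.7500 = -1.5000

v = -1.5000, ω = -1.7500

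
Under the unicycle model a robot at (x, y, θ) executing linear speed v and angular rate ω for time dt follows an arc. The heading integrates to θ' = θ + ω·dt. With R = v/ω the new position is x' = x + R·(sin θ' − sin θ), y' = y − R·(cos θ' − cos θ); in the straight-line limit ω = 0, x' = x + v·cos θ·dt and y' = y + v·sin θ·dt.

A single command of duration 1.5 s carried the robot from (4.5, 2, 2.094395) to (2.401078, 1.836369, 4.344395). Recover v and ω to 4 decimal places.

v = 1.7500, ω = 1.5000

Δθ = 4.344395 − 2.094395 = 2.250000
ω = Δθ/dt = 2.250000/1.5 = 1.5000
R = Δx/(sin θ' − sin θ) = 1.1667
v = R·ω = 1.1667·1.5000 = 1.7500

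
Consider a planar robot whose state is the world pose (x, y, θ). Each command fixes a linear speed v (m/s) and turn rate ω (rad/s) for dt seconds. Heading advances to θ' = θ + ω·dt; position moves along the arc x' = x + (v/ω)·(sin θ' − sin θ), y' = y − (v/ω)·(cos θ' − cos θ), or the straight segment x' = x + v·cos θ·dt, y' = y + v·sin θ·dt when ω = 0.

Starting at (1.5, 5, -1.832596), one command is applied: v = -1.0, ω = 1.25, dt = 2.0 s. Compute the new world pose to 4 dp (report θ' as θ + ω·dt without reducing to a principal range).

θ' = -1.8326 + 1.25·2.0 = 0.6674
R = v/ω = -1.0/1.25 = -0.8000
x' = 1.5 + -0.8000·(sin 0.6674 − sin -1.8326) = 0.2321
y' = 5 − -0.8000·(cos 0.6674 − cos -1.8326) = 5.8354

(0.2321, 5.8354, 0.6674)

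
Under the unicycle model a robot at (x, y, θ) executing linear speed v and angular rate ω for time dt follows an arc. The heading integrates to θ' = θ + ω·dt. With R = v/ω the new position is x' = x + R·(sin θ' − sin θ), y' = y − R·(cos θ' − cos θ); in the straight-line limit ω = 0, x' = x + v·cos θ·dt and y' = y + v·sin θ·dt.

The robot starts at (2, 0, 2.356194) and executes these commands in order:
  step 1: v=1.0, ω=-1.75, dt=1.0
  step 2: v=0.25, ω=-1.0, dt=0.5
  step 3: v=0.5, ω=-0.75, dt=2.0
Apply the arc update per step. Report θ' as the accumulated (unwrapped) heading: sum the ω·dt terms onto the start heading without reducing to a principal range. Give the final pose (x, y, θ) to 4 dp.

step 1: θ'=0.6062 (R=-0.5714) → pose (2.0785, 0.8737, 0.6062)
step 2: θ'=0.1062 (R=-0.2500) → pose (2.1944, 0.9168, 0.1062)
step 3: θ'=-1.3938 (R=-0.6667) → pose (2.9213, 0.3713, -1.3938)

(2.9213, 0.3713, -1.3938)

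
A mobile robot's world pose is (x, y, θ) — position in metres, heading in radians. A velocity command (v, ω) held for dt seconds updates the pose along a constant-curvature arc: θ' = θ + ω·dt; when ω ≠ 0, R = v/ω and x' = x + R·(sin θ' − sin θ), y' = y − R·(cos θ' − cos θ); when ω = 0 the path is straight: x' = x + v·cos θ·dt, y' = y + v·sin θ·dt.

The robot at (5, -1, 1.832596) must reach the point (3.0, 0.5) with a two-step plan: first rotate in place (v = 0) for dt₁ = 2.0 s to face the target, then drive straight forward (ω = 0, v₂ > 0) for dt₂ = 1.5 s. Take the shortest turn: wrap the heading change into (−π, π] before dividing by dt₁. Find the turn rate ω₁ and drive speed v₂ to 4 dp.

heading to target = atan2(0.5−-1, 3−5) = 2.4981
Δθ = wrap(2.4981 − 1.8326) = 0.6655; ω₁ = Δθ/dt₁ = 0.3327
distance = √((3−5)² + (0.5−-1)²) = 2.5000; v₂ = distance/dt₂ = 1.6667

ω₁ = 0.3327, v₂ = 1.6667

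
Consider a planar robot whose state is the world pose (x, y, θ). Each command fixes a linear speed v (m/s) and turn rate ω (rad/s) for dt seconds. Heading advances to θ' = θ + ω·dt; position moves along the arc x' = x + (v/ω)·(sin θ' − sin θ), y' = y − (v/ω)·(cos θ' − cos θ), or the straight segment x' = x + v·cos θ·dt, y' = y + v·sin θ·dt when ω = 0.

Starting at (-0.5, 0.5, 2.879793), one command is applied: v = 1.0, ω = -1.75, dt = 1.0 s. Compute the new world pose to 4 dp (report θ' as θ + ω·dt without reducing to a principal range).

θ' = 2.8798 + -1.75·1.0 = 1.1298
R = v/ω = 1.0/-1.75 = -0.5714
x' = -0.5 + -0.5714·(sin 1.1298 − sin 2.8798) = -0.8689
y' = 0.5 − -0.5714·(cos 1.1298 − cos 2.8798) = 1.2959

(-0.8689, 1.2959, 1.1298)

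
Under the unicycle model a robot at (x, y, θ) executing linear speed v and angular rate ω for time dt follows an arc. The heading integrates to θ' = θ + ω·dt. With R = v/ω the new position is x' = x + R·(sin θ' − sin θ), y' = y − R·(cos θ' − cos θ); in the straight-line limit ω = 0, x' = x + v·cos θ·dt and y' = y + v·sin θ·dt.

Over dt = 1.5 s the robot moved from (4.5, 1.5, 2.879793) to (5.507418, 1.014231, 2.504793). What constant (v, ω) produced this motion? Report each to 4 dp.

v = -0.7500, ω = -0.2500

Δθ = 2.504793 − 2.879793 = -0.375000
ω = Δθ/dt = -0.375000/1.5 = -0.2500
R = Δx/(sin θ' − sin θ) = 3.0000
v = R·ω = 3.0000·-0.2500 = -0.7500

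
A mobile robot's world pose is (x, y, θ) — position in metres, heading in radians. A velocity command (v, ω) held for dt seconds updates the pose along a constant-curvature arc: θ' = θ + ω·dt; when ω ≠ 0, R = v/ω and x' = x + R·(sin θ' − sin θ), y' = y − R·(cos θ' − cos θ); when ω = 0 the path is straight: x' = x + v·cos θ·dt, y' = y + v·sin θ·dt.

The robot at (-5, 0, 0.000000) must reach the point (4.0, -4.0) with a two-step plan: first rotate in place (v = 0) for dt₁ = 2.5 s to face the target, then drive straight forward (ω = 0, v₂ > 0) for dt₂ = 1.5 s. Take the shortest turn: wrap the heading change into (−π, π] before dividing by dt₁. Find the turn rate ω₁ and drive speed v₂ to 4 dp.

ω₁ = -0.1673, v₂ = 6.5659

heading to target = atan2(-4−0, 4−-5) = -0.4182
Δθ = wrap(-0.4182 − 0.0000) = -0.4182; ω₁ = Δθ/dt₁ = -0.1673
distance = √((4−-5)² + (-4−0)²) = 9.8489; v₂ = distance/dt₂ = 6.5659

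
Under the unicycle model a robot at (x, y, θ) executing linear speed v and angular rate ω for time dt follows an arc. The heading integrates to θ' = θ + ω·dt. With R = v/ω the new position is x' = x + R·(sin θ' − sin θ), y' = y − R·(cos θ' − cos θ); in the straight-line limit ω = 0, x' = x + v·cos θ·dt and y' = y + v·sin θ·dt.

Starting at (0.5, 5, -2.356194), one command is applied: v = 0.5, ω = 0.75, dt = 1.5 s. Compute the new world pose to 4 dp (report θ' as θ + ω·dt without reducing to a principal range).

θ' = -2.3562 + 0.75·1.5 = -1.2312
R = v/ω = 0.5/0.75 = 0.6667
x' = 0.5 + 0.6667·(sin -1.2312 − sin -2.3562) = 0.3428
y' = 5 − 0.6667·(cos -1.2312 − cos -2.3562) = 4.3065

(0.3428, 4.3065, -1.2312)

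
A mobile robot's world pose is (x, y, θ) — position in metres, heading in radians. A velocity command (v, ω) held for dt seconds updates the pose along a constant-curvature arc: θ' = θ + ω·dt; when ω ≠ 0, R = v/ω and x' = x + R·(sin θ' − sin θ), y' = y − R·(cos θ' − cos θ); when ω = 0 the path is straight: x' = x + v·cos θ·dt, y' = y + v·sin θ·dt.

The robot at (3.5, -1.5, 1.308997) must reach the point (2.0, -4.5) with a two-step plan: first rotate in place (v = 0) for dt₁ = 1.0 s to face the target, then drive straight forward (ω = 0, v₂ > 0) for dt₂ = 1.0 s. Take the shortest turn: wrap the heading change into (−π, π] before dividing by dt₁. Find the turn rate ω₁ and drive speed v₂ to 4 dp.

ω₁ = 2.9397, v₂ = 3.3541

heading to target = atan2(-4.5−-1.5, 2−3.5) = -2.0344
Δθ = wrap(-2.0344 − 1.3090) = 2.9397; ω₁ = Δθ/dt₁ = 2.9397
distance = √((2−3.5)² + (-4.5−-1.5)²) = 3.3541; v₂ = distance/dt₂ = 3.3541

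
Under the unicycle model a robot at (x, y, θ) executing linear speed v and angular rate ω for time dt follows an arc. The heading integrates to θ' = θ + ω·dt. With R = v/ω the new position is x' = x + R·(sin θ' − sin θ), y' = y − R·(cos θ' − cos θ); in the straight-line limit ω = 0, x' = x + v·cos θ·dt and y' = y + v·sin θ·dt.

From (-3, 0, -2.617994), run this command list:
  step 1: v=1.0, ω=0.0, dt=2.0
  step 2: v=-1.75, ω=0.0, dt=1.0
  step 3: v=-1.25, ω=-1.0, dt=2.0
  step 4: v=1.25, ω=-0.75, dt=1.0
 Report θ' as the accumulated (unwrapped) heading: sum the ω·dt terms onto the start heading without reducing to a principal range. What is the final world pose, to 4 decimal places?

(-1.0090, 0.0834, -5.3680)

step 1: θ'=-2.6180 (straight) → pose (-4.7321, -1.0000, -2.6180)
step 2: θ'=-2.6180 (straight) → pose (-3.2165, -0.1250, -2.6180)
step 3: θ'=-4.6180 (R=1.2500) → pose (-1.3471, -1.0897, -4.6180)
step 4: θ'=-5.3680 (R=-1.6667) → pose (-1.0090, 0.0834, -5.3680)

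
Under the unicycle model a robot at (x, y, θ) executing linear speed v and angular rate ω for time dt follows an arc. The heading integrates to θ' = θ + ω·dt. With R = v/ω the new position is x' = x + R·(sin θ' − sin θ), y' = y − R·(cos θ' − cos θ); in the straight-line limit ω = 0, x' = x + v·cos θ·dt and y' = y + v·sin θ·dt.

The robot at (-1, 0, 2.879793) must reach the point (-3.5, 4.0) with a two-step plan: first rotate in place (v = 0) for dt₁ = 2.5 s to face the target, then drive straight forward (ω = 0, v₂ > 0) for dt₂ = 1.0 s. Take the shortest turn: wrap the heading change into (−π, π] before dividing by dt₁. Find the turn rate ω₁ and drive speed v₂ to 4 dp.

heading to target = atan2(4−0, -3.5−-1) = 2.1294
Δθ = wrap(2.1294 − 2.8798) = -0.7504; ω₁ = Δθ/dt₁ = -0.3002
distance = √((-3.5−-1)² + (4−0)²) = 4.7170; v₂ = distance/dt₂ = 4.7170

ω₁ = -0.3002, v₂ = 4.7170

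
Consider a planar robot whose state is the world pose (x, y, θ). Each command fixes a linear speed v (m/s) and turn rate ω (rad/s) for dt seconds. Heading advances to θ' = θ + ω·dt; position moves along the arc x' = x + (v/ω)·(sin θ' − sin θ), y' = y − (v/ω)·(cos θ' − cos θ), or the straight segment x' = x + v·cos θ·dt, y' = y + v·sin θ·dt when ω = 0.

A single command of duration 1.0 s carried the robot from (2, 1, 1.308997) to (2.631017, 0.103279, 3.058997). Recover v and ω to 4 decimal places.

Δθ = 3.058997 − 1.308997 = 1.750000
ω = Δθ/dt = 1.750000/1.0 = 1.7500
R = −Δy/(cos θ' − cos θ) = -0.7143
v = R·ω = -0.7143·1.7500 = -1.2500

v = -1.2500, ω = 1.7500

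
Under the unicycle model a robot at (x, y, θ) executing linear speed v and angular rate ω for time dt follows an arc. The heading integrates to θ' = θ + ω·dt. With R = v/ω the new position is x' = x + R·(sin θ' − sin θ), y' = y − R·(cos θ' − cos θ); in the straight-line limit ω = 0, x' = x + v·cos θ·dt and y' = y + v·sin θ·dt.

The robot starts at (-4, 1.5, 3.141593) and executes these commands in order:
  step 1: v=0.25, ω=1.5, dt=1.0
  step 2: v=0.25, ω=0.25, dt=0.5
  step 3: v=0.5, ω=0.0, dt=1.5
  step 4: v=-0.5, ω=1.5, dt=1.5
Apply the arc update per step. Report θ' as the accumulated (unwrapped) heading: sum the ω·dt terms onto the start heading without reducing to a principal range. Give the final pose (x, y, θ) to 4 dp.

(-4.6826, 0.7009, 7.0166)

step 1: θ'=4.6416 (R=0.1667) → pose (-4.1662, 1.3451, 4.6416)
step 2: θ'=4.7666 (R=1.0000) → pose (-4.1673, 1.2202, 4.7666)
step 3: θ'=4.7666 (straight) → pose (-4.1267, 0.4713, 4.7666)
step 4: θ'=7.0166 (R=-0.3333) → pose (-4.6826, 0.7009, 7.0166)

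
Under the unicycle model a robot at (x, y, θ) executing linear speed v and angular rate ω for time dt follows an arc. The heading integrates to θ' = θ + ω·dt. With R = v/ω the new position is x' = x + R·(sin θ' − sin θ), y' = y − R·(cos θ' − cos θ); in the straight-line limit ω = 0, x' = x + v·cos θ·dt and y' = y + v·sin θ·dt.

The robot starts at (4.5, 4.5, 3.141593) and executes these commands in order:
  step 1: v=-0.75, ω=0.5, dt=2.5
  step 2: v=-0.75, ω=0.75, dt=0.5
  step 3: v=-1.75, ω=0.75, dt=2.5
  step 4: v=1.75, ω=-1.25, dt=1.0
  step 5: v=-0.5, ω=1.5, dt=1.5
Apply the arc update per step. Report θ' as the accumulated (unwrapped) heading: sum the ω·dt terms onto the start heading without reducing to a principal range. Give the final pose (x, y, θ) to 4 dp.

step 1: θ'=4.3916 (R=-1.5000) → pose (5.9235, 5.5270, 4.3916)
step 2: θ'=4.7666 (R=-1.0000) → pose (5.9730, 5.8965, 4.7666)
step 3: θ'=6.6416 (R=-2.3333) → pose (2.8246, 7.9552, 6.6416)
step 4: θ'=5.3916 (R=-1.4000) → pose (4.4050, 7.5236, 5.3916)
step 5: θ'=7.6416 (R=-0.3333) → pose (3.8198, 7.3844, 7.6416)

(3.8198, 7.3844, 7.6416)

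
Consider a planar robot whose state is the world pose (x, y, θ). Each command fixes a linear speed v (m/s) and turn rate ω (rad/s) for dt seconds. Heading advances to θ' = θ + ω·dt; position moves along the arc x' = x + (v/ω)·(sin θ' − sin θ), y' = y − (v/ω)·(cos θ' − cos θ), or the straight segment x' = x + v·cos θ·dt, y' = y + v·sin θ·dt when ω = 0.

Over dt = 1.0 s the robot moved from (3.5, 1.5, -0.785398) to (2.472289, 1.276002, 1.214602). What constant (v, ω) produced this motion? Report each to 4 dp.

v = -1.2500, ω = 2.0000

Δθ = 1.214602 − -0.785398 = 2.000000
ω = Δθ/dt = 2.000000/1.0 = 2.0000
R = Δx/(sin θ' − sin θ) = -0.6250
v = R·ω = -0.6250·2.0000 = -1.2500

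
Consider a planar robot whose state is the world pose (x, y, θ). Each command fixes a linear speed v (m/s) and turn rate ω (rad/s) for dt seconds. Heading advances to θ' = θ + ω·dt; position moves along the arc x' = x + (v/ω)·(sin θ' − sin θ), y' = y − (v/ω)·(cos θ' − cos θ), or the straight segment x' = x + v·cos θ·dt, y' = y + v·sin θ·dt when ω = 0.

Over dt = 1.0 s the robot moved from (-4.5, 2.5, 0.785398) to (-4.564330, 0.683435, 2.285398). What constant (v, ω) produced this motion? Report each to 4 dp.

Δθ = 2.285398 − 0.785398 = 1.500000
ω = Δθ/dt = 1.500000/1.0 = 1.5000
R = −Δy/(cos θ' − cos θ) = -1.3333
v = R·ω = -1.3333·1.5000 = -2.0000

v = -2.0000, ω = 1.5000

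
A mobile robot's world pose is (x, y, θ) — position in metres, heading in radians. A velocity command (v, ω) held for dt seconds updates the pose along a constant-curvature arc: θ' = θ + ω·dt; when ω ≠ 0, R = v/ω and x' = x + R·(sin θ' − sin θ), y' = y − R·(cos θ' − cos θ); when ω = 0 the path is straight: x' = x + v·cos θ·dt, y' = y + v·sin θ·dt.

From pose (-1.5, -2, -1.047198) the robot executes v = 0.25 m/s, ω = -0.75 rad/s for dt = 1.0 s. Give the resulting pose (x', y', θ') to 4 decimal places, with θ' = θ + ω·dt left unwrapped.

θ' = -1.0472 + -0.75·1.0 = -1.7972
R = v/ω = 0.25/-0.75 = -0.3333
x' = -1.5 + -0.3333·(sin -1.7972 − sin -1.0472) = -1.4638
y' = -2 − -0.3333·(cos -1.7972 − cos -1.0472) = -2.2415

(-1.4638, -2.2415, -1.7972)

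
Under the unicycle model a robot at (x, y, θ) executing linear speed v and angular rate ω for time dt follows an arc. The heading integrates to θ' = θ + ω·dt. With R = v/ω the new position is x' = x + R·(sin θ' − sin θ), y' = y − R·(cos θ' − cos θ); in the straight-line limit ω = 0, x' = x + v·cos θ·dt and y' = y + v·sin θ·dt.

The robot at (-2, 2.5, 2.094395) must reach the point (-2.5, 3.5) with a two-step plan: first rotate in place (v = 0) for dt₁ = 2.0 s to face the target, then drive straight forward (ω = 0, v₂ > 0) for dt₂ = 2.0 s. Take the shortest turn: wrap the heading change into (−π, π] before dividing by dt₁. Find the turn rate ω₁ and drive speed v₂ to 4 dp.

heading to target = atan2(3.5−2.5, -2.5−-2) = 2.0344
Δθ = wrap(2.0344 − 2.0944) = -0.0600; ω₁ = Δθ/dt₁ = -0.0300
distance = √((-2.5−-2)² + (3.5−2.5)²) = 1.1180; v₂ = distance/dt₂ = 0.5590

ω₁ = -0.0300, v₂ = 0.5590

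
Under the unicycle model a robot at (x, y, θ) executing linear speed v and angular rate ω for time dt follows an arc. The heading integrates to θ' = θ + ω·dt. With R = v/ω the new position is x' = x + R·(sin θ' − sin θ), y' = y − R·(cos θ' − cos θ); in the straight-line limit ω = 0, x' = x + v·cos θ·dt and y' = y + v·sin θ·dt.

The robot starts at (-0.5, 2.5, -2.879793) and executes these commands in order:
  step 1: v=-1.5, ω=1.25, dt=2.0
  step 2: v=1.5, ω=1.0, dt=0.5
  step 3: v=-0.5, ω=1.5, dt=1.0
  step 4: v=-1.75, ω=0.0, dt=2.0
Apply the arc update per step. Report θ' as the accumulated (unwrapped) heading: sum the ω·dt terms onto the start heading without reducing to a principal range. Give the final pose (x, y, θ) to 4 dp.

(0.2502, 0.8344, 1.6202)

step 1: θ'=-0.3798 (R=-1.2000) → pose (-0.3657, 4.7736, -0.3798)
step 2: θ'=0.1202 (R=1.5000) → pose (0.3703, 4.6775, 0.1202)
step 3: θ'=1.6202 (R=-0.3333) → pose (0.0773, 4.3301, 1.6202)
step 4: θ'=1.6202 (straight) → pose (0.2502, 0.8344, 1.6202)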